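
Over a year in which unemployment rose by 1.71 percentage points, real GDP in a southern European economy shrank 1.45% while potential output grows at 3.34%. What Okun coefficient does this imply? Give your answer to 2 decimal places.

β ≈ 2.80

Growth form: g_Y = g_Y* - β × Δu, so β = (g_Y* - g_Y)/Δu.
β = (3.34 + 1.45)/1.71 = 4.79/1.71 = 2.80.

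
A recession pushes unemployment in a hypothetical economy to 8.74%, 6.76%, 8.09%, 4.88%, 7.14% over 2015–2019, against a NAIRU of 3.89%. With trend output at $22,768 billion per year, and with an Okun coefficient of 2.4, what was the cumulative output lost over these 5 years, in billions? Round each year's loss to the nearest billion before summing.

Year 2015: gap = -2.4 × (8.74 - 3.89) = -11.64%, loss ≈ 22768 × 11.64/100 ≈ 2650.
Year 2016: gap = -2.4 × (6.76 - 3.89) = -6.888%, loss ≈ 22768 × 6.888/100 ≈ 1568.
Year 2017: gap = -2.4 × (8.09 - 3.89) = -10.08%, loss ≈ 22768 × 10.08/100 ≈ 2295.
Year 2018: gap = -2.4 × (4.88 - 3.89) = -2.376%, loss ≈ 22768 × 2.376/100 ≈ 541.
Year 2019: gap = -2.4 × (7.14 - 3.89) = -7.8%, loss ≈ 22768 × 7.8/100 ≈ 1776.
Total lost output = 2650 + 1568 + 2295 + 541 + 1776 = 8830 billion.

$8,830 billion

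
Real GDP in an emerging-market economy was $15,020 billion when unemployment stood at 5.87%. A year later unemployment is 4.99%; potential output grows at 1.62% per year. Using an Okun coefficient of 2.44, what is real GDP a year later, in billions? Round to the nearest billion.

$15,586 billion

Δu = 4.99 - 5.87 = -0.88 points.
Okun's law (growth form): g_Y = g_Y* - β × Δu = 1.62 - 2.44 × (-0.88) = 1.62 + 2.1472 = 3.7672%.
Real GDP in the next year = 15020 × (1 + 3.7672/100) = 15020 × 1.037672 ≈ 15586 billion.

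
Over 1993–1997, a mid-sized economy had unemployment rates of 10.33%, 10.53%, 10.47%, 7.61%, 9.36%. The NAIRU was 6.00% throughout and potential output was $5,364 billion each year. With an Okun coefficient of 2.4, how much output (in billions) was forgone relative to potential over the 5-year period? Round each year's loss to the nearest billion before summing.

$2,355 billion

Year 1993: gap = -2.4 × (10.33 - 6) = -10.392%, loss ≈ 5364 × 10.392/100 ≈ 557.
Year 1994: gap = -2.4 × (10.53 - 6) = -10.872%, loss ≈ 5364 × 10.872/100 ≈ 583.
Year 1995: gap = -2.4 × (10.47 - 6) = -10.728%, loss ≈ 5364 × 10.728/100 ≈ 575.
Year 1996: gap = -2.4 × (7.61 - 6) = -3.864%, loss ≈ 5364 × 3.864/100 ≈ 207.
Year 1997: gap = -2.4 × (9.36 - 6) = -8.064%, loss ≈ 5364 × 8.064/100 ≈ 433.
Total lost output = 557 + 583 + 575 + 207 + 433 = 2355 billion.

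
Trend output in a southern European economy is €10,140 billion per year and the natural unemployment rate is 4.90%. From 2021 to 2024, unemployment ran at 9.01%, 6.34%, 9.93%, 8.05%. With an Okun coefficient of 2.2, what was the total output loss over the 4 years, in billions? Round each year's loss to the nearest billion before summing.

Year 2021: gap = -2.2 × (9.01 - 4.9) = -9.042%, loss ≈ 10140 × 9.042/100 ≈ 917.
Year 2022: gap = -2.2 × (6.34 - 4.9) = -3.168%, loss ≈ 10140 × 3.168/100 ≈ 321.
Year 2023: gap = -2.2 × (9.93 - 4.9) = -11.066%, loss ≈ 10140 × 11.066/100 ≈ 1122.
Year 2024: gap = -2.2 × (8.05 - 4.9) = -6.93%, loss ≈ 10140 × 6.93/100 ≈ 703.
Total lost output = 917 + 321 + 1122 + 703 = 3063 billion.

€3,063 billion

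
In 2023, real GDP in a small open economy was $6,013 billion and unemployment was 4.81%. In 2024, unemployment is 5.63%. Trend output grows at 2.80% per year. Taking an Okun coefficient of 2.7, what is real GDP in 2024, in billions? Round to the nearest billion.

Δu = 5.63 - 4.81 = 0.82 points.
Okun's law (growth form): g_Y = g_Y* - β × Δu = 2.80 - 2.7 × (0.82) = 2.8 - 2.214 = 0.586%.
Real GDP in the next year = 6013 × (1 + 0.586/100) = 6013 × 1.00586 ≈ 6048 billion.

$6,048 billion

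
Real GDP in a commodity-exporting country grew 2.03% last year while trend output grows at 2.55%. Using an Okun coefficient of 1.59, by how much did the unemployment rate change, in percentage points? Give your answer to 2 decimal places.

Growth-rate Okun's law: g_Y = g_Y* - β × Δu, so Δu = (g_Y* - g_Y)/β.
Δu = (2.55 - 2.03)/1.59 = 0.52/1.59 = 0.33 percentage points.

0.33 percentage points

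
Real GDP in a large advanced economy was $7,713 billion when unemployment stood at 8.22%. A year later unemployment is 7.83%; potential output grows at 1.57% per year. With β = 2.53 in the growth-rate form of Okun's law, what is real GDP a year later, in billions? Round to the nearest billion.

Δu = 7.83 - 8.22 = -0.39 points.
Okun's law (growth form): g_Y = g_Y* - β × Δu = 1.57 - 2.53 × (-0.39) = 1.57 + 0.9867 = 2.5567%.
Real GDP in the next year = 7713 × (1 + 2.5567/100) = 7713 × 1.025567 ≈ 7910 billion.

$7,910 billion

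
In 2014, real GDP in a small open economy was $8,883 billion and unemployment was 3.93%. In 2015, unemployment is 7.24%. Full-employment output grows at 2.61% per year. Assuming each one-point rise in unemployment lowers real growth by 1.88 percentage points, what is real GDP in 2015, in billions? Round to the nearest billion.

Δu = 7.24 - 3.93 = 3.31 points.
Okun's law (growth form): g_Y = g_Y* - β × Δu = 2.61 - 1.88 × (3.31) = 2.61 - 6.2228 = -3.6128%.
Real GDP in the next year = 8883 × (1 - 3.6128/100) = 8883 × 0.963872 ≈ 8562 billion.

$8,562 billion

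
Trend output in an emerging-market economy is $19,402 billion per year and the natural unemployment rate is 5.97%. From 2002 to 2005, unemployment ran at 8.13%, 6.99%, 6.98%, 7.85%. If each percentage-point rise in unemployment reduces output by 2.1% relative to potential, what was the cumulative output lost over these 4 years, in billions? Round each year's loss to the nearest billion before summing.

$2,474 billion

Year 2002: gap = -2.1 × (8.13 - 5.97) = -4.536%, loss ≈ 19402 × 4.536/100 ≈ 880.
Year 2003: gap = -2.1 × (6.99 - 5.97) = -2.142%, loss ≈ 19402 × 2.142/100 ≈ 416.
Year 2004: gap = -2.1 × (6.98 - 5.97) = -2.121%, loss ≈ 19402 × 2.121/100 ≈ 412.
Year 2005: gap = -2.1 × (7.85 - 5.97) = -3.948%, loss ≈ 19402 × 3.948/100 ≈ 766.
Total lost output = 880 + 416 + 412 + 766 = 2474 billion.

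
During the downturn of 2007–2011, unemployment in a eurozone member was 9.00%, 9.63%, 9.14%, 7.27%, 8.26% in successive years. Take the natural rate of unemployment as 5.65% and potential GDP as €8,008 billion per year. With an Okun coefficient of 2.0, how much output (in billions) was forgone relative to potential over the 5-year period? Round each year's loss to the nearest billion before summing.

Year 2007: gap = -2.0 × (9 - 5.65) = -6.7%, loss ≈ 8008 × 6.7/100 ≈ 537.
Year 2008: gap = -2.0 × (9.63 - 5.65) = -7.96%, loss ≈ 8008 × 7.96/100 ≈ 637.
Year 2009: gap = -2.0 × (9.14 - 5.65) = -6.98%, loss ≈ 8008 × 6.98/100 ≈ 559.
Year 2010: gap = -2.0 × (7.27 - 5.65) = -3.24%, loss ≈ 8008 × 3.24/100 ≈ 259.
Year 2011: gap = -2.0 × (8.26 - 5.65) = -5.22%, loss ≈ 8008 × 5.22/100 ≈ 418.
Total lost output = 537 + 637 + 559 + 259 + 418 = 2410 billion.

€2,410 billion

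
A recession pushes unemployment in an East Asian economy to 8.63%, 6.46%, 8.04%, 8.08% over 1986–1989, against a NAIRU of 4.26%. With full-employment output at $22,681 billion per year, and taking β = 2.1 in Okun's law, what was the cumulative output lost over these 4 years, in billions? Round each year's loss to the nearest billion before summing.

Year 1986: gap = -2.1 × (8.63 - 4.26) = -9.177%, loss ≈ 22681 × 9.177/100 ≈ 2081.
Year 1987: gap = -2.1 × (6.46 - 4.26) = -4.62%, loss ≈ 22681 × 4.62/100 ≈ 1048.
Year 1988: gap = -2.1 × (8.04 - 4.26) = -7.938%, loss ≈ 22681 × 7.938/100 ≈ 1800.
Year 1989: gap = -2.1 × (8.08 - 4.26) = -8.022%, loss ≈ 22681 × 8.022/100 ≈ 1819.
Total lost output = 2081 + 1048 + 1800 + 1819 = 6748 billion.

$6,748 billion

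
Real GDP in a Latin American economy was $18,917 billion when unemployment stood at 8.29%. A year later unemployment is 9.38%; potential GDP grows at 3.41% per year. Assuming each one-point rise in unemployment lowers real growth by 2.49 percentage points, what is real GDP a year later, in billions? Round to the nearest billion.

Δu = 9.38 - 8.29 = 1.09 points.
Okun's law (growth form): g_Y = g_Y* - β × Δu = 3.41 - 2.49 × (1.09) = 3.41 - 2.7141 = 0.6959%.
Real GDP in the next year = 18917 × (1 + 0.6959/100) = 18917 × 1.006959 ≈ 19049 billion.

$19,049 billion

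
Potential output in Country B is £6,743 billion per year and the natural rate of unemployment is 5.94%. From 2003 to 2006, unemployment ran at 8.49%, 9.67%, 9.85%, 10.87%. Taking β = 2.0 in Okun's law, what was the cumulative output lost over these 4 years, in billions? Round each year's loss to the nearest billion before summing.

£2,039 billion

Year 2003: gap = -2.0 × (8.49 - 5.94) = -5.1%, loss ≈ 6743 × 5.1/100 ≈ 344.
Year 2004: gap = -2.0 × (9.67 - 5.94) = -7.46%, loss ≈ 6743 × 7.46/100 ≈ 503.
Year 2005: gap = -2.0 × (9.85 - 5.94) = -7.82%, loss ≈ 6743 × 7.82/100 ≈ 527.
Year 2006: gap = -2.0 × (10.87 - 5.94) = -9.86%, loss ≈ 6743 × 9.86/100 ≈ 665.
Total lost output = 344 + 503 + 527 + 665 = 2039 billion.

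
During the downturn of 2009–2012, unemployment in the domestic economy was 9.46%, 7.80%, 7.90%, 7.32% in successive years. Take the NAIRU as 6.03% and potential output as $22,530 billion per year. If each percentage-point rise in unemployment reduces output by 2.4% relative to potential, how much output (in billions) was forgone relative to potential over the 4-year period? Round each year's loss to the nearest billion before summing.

Year 2009: gap = -2.4 × (9.46 - 6.03) = -8.232%, loss ≈ 22530 × 8.232/100 ≈ 1855.
Year 2010: gap = -2.4 × (7.8 - 6.03) = -4.248%, loss ≈ 22530 × 4.248/100 ≈ 957.
Year 2011: gap = -2.4 × (7.9 - 6.03) = -4.488%, loss ≈ 22530 × 4.488/100 ≈ 1011.
Year 2012: gap = -2.4 × (7.32 - 6.03) = -3.096%, loss ≈ 22530 × 3.096/100 ≈ 698.
Total lost output = 1855 + 957 + 1011 + 698 = 4521 billion.

$4,521 billion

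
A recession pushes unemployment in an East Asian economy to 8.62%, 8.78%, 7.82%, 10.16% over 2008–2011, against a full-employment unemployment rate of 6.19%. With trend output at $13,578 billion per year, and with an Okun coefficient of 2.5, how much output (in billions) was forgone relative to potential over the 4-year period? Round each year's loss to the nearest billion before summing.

Year 2008: gap = -2.5 × (8.62 - 6.19) = -6.075%, loss ≈ 13578 × 6.075/100 ≈ 825.
Year 2009: gap = -2.5 × (8.78 - 6.19) = -6.475%, loss ≈ 13578 × 6.475/100 ≈ 879.
Year 2010: gap = -2.5 × (7.82 - 6.19) = -4.075%, loss ≈ 13578 × 4.075/100 ≈ 553.
Year 2011: gap = -2.5 × (10.16 - 6.19) = -9.925%, loss ≈ 13578 × 9.925/100 ≈ 1348.
Total lost output = 825 + 879 + 553 + 1348 = 3605 billion.

$3,605 billion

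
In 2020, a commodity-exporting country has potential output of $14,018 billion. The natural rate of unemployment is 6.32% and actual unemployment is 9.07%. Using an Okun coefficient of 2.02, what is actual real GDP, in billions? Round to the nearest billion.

$13,239 billion

Unemployment gap = 9.07 - 6.32 = 2.75 points, so the output gap is -2.02 × 2.75 = -5.555%.
Actual GDP = 14018 × (1 - 5.555/100) = 14018 × 0.94445 ≈ 13239 billion.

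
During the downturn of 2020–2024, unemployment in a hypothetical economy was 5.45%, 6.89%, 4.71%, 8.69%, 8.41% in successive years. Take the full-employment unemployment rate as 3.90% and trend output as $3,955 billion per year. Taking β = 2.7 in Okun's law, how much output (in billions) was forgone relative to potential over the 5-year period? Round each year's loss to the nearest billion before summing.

$1,565 billion

Year 2020: gap = -2.7 × (5.45 - 3.9) = -4.185%, loss ≈ 3955 × 4.185/100 ≈ 166.
Year 2021: gap = -2.7 × (6.89 - 3.9) = -8.073%, loss ≈ 3955 × 8.073/100 ≈ 319.
Year 2022: gap = -2.7 × (4.71 - 3.9) = -2.187%, loss ≈ 3955 × 2.187/100 ≈ 86.
Year 2023: gap = -2.7 × (8.69 - 3.9) = -12.933%, loss ≈ 3955 × 12.933/100 ≈ 512.
Year 2024: gap = -2.7 × (8.41 - 3.9) = -12.177%, loss ≈ 3955 × 12.177/100 ≈ 482.
Total lost output = 166 + 319 + 86 + 512 + 482 = 1565 billion.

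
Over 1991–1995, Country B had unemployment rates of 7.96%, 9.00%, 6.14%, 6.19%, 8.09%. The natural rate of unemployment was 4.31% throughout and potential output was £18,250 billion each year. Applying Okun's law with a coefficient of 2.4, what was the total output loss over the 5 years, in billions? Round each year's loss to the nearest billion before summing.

£6,934 billion

Year 1991: gap = -2.4 × (7.96 - 4.31) = -8.76%, loss ≈ 18250 × 8.76/100 ≈ 1599.
Year 1992: gap = -2.4 × (9 - 4.31) = -11.256%, loss ≈ 18250 × 11.256/100 ≈ 2054.
Year 1993: gap = -2.4 × (6.14 - 4.31) = -4.392%, loss ≈ 18250 × 4.392/100 ≈ 802.
Year 1994: gap = -2.4 × (6.19 - 4.31) = -4.512%, loss ≈ 18250 × 4.512/100 ≈ 823.
Year 1995: gap = -2.4 × (8.09 - 4.31) = -9.072%, loss ≈ 18250 × 9.072/100 ≈ 1656.
Total lost output = 1599 + 2054 + 802 + 823 + 1656 = 6934 billion.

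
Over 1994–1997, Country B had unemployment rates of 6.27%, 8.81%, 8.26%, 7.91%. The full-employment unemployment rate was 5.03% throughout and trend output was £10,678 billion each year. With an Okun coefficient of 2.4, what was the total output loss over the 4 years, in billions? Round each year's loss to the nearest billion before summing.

Year 1994: gap = -2.4 × (6.27 - 5.03) = -2.976%, loss ≈ 10678 × 2.976/100 ≈ 318.
Year 1995: gap = -2.4 × (8.81 - 5.03) = -9.072%, loss ≈ 10678 × 9.072/100 ≈ 969.
Year 1996: gap = -2.4 × (8.26 - 5.03) = -7.752%, loss ≈ 10678 × 7.752/100 ≈ 828.
Year 1997: gap = -2.4 × (7.91 - 5.03) = -6.912%, loss ≈ 10678 × 6.912/100 ≈ 738.
Total lost output = 318 + 969 + 828 + 738 = 2853 billion.

£2,853 billion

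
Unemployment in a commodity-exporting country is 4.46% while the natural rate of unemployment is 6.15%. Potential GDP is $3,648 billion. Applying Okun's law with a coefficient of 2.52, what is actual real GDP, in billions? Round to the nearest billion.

Unemployment gap = 4.46 - 6.15 = -1.69 points, so the output gap is -2.52 × (-1.69) = 4.2588%.
Actual GDP = 3648 × (1 + 4.2588/100) = 3648 × 1.042588 ≈ 3803 billion.

$3,803 billion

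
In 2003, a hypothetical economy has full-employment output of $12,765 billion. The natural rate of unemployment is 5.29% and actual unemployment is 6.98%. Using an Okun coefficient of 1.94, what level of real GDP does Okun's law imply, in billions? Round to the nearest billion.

$12,346 billion

Unemployment gap = 6.98 - 5.29 = 1.69 points, so the output gap is -1.94 × 1.69 = -3.2786%.
Actual GDP = 12765 × (1 - 3.2786/100) = 12765 × 0.967214 ≈ 12346 billion.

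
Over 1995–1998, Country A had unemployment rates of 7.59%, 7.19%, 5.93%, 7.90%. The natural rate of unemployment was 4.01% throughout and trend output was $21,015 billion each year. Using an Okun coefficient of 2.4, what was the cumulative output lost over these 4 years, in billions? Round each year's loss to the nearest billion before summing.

$6,340 billion

Year 1995: gap = -2.4 × (7.59 - 4.01) = -8.592%, loss ≈ 21015 × 8.592/100 ≈ 1806.
Year 1996: gap = -2.4 × (7.19 - 4.01) = -7.632%, loss ≈ 21015 × 7.632/100 ≈ 1604.
Year 1997: gap = -2.4 × (5.93 - 4.01) = -4.608%, loss ≈ 21015 × 4.608/100 ≈ 968.
Year 1998: gap = -2.4 × (7.9 - 4.01) = -9.336%, loss ≈ 21015 × 9.336/100 ≈ 1962.
Total lost output = 1806 + 1604 + 968 + 1962 = 6340 billion.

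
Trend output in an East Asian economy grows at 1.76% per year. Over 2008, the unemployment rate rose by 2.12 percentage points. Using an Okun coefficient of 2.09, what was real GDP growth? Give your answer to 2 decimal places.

Growth-rate Okun's law: g_Y = g_Y* - β × Δu.
g_Y = 1.76 - 2.09 × (2.12) = 1.76 - 4.4308 = -2.6708%, i.e. -2.67% to 2 d.p.

-2.67%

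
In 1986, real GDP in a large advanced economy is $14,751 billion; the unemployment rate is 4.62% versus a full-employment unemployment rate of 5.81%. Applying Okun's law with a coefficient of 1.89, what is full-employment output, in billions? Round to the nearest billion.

$14,427 billion

Unemployment gap = 4.62 - 5.81 = -1.19 points, so output gap = -1.89 × (-1.19) = 2.2491%.
Since Y = Y* × (1 + gap/100), Y* = 14751/1.022491 ≈ 14427 billion.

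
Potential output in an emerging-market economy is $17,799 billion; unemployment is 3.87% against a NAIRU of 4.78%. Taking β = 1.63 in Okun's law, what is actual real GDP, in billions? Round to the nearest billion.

$18,063 billion

Unemployment gap = 3.87 - 4.78 = -0.91 points, so the output gap is -1.63 × (-0.91) = 1.4833%.
Actual GDP = 17799 × (1 + 1.4833/100) = 17799 × 1.014833 ≈ 18063 billion.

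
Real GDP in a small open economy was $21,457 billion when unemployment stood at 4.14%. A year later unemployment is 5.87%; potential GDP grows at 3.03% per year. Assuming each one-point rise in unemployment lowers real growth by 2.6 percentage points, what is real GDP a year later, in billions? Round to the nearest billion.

Δu = 5.87 - 4.14 = 1.73 points.
Okun's law (growth form): g_Y = g_Y* - β × Δu = 3.03 - 2.6 × (1.73) = 3.03 - 4.498 = -1.468%.
Real GDP in the next year = 21457 × (1 - 1.468/100) = 21457 × 0.98532 ≈ 21142 billion.

$21,142 billion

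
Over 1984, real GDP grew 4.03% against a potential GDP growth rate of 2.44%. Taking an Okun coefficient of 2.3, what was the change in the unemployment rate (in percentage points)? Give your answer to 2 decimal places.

-0.69 percentage points

Growth-rate Okun's law: g_Y = g_Y* - β × Δu, so Δu = (g_Y* - g_Y)/β.
Δu = (2.44 - 4.03)/2.3 = -1.59/2.3 = -0.69 percentage points.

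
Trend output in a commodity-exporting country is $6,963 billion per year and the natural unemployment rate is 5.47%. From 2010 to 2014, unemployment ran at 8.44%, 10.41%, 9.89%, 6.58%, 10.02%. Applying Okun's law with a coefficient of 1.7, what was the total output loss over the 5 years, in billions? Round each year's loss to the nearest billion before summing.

$2,130 billion

Year 2010: gap = -1.7 × (8.44 - 5.47) = -5.049%, loss ≈ 6963 × 5.049/100 ≈ 352.
Year 2011: gap = -1.7 × (10.41 - 5.47) = -8.398%, loss ≈ 6963 × 8.398/100 ≈ 585.
Year 2012: gap = -1.7 × (9.89 - 5.47) = -7.514%, loss ≈ 6963 × 7.514/100 ≈ 523.
Year 2013: gap = -1.7 × (6.58 - 5.47) = -1.887%, loss ≈ 6963 × 1.887/100 ≈ 131.
Year 2014: gap = -1.7 × (10.02 - 5.47) = -7.735%, loss ≈ 6963 × 7.735/100 ≈ 539.
Total lost output = 352 + 585 + 523 + 131 + 539 = 2130 billion.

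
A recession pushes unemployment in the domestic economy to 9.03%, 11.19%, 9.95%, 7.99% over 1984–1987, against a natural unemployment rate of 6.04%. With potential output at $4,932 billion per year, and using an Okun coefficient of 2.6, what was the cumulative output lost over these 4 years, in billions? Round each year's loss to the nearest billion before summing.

Year 1984: gap = -2.6 × (9.03 - 6.04) = -7.774%, loss ≈ 4932 × 7.774/100 ≈ 383.
Year 1985: gap = -2.6 × (11.19 - 6.04) = -13.39%, loss ≈ 4932 × 13.39/100 ≈ 660.
Year 1986: gap = -2.6 × (9.95 - 6.04) = -10.166%, loss ≈ 4932 × 10.166/100 ≈ 501.
Year 1987: gap = -2.6 × (7.99 - 6.04) = -5.07%, loss ≈ 4932 × 5.07/100 ≈ 250.
Total lost output = 383 + 660 + 501 + 250 = 1794 billion.

$1,794 billion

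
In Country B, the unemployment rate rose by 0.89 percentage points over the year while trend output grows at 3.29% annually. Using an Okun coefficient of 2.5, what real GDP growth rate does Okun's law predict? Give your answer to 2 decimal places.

Growth-rate Okun's law: g_Y = g_Y* - β × Δu.
g_Y = 3.29 - 2.5 × (0.89) = 3.29 - 2.225 = 1.065%, i.e. 1.07% to 2 d.p.

1.07%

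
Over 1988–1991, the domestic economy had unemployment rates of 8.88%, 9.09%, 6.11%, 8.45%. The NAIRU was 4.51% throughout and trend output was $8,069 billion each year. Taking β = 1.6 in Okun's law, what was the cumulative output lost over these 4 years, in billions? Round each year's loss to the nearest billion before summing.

Year 1988: gap = -1.6 × (8.88 - 4.51) = -6.992%, loss ≈ 8069 × 6.992/100 ≈ 564.
Year 1989: gap = -1.6 × (9.09 - 4.51) = -7.328%, loss ≈ 8069 × 7.328/100 ≈ 591.
Year 1990: gap = -1.6 × (6.11 - 4.51) = -2.56%, loss ≈ 8069 × 2.56/100 ≈ 207.
Year 1991: gap = -1.6 × (8.45 - 4.51) = -6.304%, loss ≈ 8069 × 6.304/100 ≈ 509.
Total lost output = 564 + 591 + 207 + 509 = 1871 billion.

$1,871 billion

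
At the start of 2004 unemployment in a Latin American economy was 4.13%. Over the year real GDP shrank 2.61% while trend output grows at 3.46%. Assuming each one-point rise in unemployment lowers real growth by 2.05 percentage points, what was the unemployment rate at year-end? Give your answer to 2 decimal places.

Growth-rate Okun's law: g_Y = g_Y* - β × Δu, so Δu = (g_Y* - g_Y)/β.
Δu = (3.46 + 2.61)/2.05 = 6.07/2.05 = 2.96 percentage points.
Year-end unemployment = 4.13 + 2.96 = 7.09%.

7.09%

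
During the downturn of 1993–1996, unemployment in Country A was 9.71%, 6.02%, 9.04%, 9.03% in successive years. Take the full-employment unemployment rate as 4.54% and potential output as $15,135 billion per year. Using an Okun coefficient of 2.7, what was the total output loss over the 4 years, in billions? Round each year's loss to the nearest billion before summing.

$6,392 billion

Year 1993: gap = -2.7 × (9.71 - 4.54) = -13.959%, loss ≈ 15135 × 13.959/100 ≈ 2113.
Year 1994: gap = -2.7 × (6.02 - 4.54) = -3.996%, loss ≈ 15135 × 3.996/100 ≈ 605.
Year 1995: gap = -2.7 × (9.04 - 4.54) = -12.15%, loss ≈ 15135 × 12.15/100 ≈ 1839.
Year 1996: gap = -2.7 × (9.03 - 4.54) = -12.123%, loss ≈ 15135 × 12.123/100 ≈ 1835.
Total lost output = 2113 + 605 + 1839 + 1835 = 6392 billion.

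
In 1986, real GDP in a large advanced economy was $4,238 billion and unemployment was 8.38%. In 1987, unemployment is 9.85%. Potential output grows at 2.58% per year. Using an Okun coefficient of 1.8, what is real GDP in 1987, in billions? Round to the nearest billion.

Δu = 9.85 - 8.38 = 1.47 points.
Okun's law (growth form): g_Y = g_Y* - β × Δu = 2.58 - 1.8 × (1.47) = 2.58 - 2.646 = -0.066%.
Real GDP in the next year = 4238 × (1 - 0.066/100) = 4238 × 0.99934 ≈ 4235 billion.

$4,235 billion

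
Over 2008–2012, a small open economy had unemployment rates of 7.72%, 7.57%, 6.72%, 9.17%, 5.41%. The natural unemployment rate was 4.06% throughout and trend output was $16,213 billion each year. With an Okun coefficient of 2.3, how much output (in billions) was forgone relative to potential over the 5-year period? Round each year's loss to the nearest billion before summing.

Year 2008: gap = -2.3 × (7.72 - 4.06) = -8.418%, loss ≈ 16213 × 8.418/100 ≈ 1365.
Year 2009: gap = -2.3 × (7.57 - 4.06) = -8.073%, loss ≈ 16213 × 8.073/100 ≈ 1309.
Year 2010: gap = -2.3 × (6.72 - 4.06) = -6.118%, loss ≈ 16213 × 6.118/100 ≈ 992.
Year 2011: gap = -2.3 × (9.17 - 4.06) = -11.753%, loss ≈ 16213 × 11.753/100 ≈ 1906.
Year 2012: gap = -2.3 × (5.41 - 4.06) = -3.105%, loss ≈ 16213 × 3.105/100 ≈ 503.
Total lost output = 1365 + 1309 + 992 + 1906 + 503 = 6075 billion.

$6,075 billion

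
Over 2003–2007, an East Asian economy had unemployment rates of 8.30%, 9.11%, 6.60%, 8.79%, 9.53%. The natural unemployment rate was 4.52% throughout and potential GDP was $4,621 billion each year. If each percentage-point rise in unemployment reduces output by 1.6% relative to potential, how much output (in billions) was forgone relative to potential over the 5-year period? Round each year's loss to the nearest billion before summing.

Year 2003: gap = -1.6 × (8.3 - 4.52) = -6.048%, loss ≈ 4621 × 6.048/100 ≈ 279.
Year 2004: gap = -1.6 × (9.11 - 4.52) = -7.344%, loss ≈ 4621 × 7.344/100 ≈ 339.
Year 2005: gap = -1.6 × (6.6 - 4.52) = -3.328%, loss ≈ 4621 × 3.328/100 ≈ 154.
Year 2006: gap = -1.6 × (8.79 - 4.52) = -6.832%, loss ≈ 4621 × 6.832/100 ≈ 316.
Year 2007: gap = -1.6 × (9.53 - 4.52) = -8.016%, loss ≈ 4621 × 8.016/100 ≈ 370.
Total lost output = 279 + 339 + 154 + 316 + 370 = 1458 billion.

$1,458 billion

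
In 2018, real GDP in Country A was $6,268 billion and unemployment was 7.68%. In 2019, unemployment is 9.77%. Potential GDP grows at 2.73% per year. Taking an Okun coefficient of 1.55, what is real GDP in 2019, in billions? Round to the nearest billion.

$6,236 billion

Δu = 9.77 - 7.68 = 2.09 points.
Okun's law (growth form): g_Y = g_Y* - β × Δu = 2.73 - 1.55 × (2.09) = 2.73 - 3.2395 = -0.5095%.
Real GDP in the next year = 6268 × (1 - 0.5095/100) = 6268 × 0.994905 ≈ 6236 billion.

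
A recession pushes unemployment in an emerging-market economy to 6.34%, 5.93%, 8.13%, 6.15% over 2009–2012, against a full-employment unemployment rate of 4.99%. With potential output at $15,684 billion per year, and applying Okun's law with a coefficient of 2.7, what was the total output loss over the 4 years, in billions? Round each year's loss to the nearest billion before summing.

$2,791 billion

Year 2009: gap = -2.7 × (6.34 - 4.99) = -3.645%, loss ≈ 15684 × 3.645/100 ≈ 572.
Year 2010: gap = -2.7 × (5.93 - 4.99) = -2.538%, loss ≈ 15684 × 2.538/100 ≈ 398.
Year 2011: gap = -2.7 × (8.13 - 4.99) = -8.478%, loss ≈ 15684 × 8.478/100 ≈ 1330.
Year 2012: gap = -2.7 × (6.15 - 4.99) = -3.132%, loss ≈ 15684 × 3.132/100 ≈ 491.
Total lost output = 572 + 398 + 1330 + 491 = 2791 billion.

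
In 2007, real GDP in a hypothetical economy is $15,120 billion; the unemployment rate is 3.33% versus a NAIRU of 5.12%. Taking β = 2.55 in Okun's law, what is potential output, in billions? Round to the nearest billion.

Unemployment gap = 3.33 - 5.12 = -1.79 points, so output gap = -2.55 × (-1.79) = 4.5645%.
Since Y = Y* × (1 + gap/100), Y* = 15120/1.045645 ≈ 14460 billion.

$14,460 billion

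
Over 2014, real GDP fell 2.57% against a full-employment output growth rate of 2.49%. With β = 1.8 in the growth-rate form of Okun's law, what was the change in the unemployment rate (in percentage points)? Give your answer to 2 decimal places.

Growth-rate Okun's law: g_Y = g_Y* - β × Δu, so Δu = (g_Y* - g_Y)/β.
Δu = (2.49 + 2.57)/1.8 = 5.06/1.8 = 2.81 percentage points.

2.81 percentage points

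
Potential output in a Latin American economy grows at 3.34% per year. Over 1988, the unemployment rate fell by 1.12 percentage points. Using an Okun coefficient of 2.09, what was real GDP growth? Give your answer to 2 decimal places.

5.68%

Growth-rate Okun's law: g_Y = g_Y* - β × Δu.
g_Y = 3.34 - 2.09 × (-1.12) = 3.34 + 2.3408 = 5.6808%, i.e. 5.68% to 2 d.p.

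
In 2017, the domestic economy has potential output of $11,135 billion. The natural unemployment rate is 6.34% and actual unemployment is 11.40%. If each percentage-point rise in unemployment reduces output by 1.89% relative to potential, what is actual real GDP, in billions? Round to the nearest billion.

$10,070 billion

Unemployment gap = 11.4 - 6.34 = 5.06 points, so the output gap is -1.89 × 5.06 = -9.5634%.
Actual GDP = 11135 × (1 - 9.5634/100) = 11135 × 0.904366 ≈ 10070 billion.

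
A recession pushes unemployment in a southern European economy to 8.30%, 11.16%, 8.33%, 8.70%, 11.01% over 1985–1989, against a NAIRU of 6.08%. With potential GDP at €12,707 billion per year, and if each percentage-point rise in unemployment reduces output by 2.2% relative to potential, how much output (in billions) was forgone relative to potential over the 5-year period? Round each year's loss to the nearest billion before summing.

€4,780 billion

Year 1985: gap = -2.2 × (8.3 - 6.08) = -4.884%, loss ≈ 12707 × 4.884/100 ≈ 621.
Year 1986: gap = -2.2 × (11.16 - 6.08) = -11.176%, loss ≈ 12707 × 11.176/100 ≈ 1420.
Year 1987: gap = -2.2 × (8.33 - 6.08) = -4.95%, loss ≈ 12707 × 4.95/100 ≈ 629.
Year 1988: gap = -2.2 × (8.7 - 6.08) = -5.764%, loss ≈ 12707 × 5.764/100 ≈ 732.
Year 1989: gap = -2.2 × (11.01 - 6.08) = -10.846%, loss ≈ 12707 × 10.846/100 ≈ 1378.
Total lost output = 621 + 1420 + 629 + 732 + 1378 = 4780 billion.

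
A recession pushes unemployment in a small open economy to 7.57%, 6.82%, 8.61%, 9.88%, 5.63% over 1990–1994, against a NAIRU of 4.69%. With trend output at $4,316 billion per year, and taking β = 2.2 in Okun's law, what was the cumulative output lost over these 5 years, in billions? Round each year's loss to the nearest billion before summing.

Year 1990: gap = -2.2 × (7.57 - 4.69) = -6.336%, loss ≈ 4316 × 6.336/100 ≈ 273.
Year 1991: gap = -2.2 × (6.82 - 4.69) = -4.686%, loss ≈ 4316 × 4.686/100 ≈ 202.
Year 1992: gap = -2.2 × (8.61 - 4.69) = -8.624%, loss ≈ 4316 × 8.624/100 ≈ 372.
Year 1993: gap = -2.2 × (9.88 - 4.69) = -11.418%, loss ≈ 4316 × 11.418/100 ≈ 493.
Year 1994: gap = -2.2 × (5.63 - 4.69) = -2.068%, loss ≈ 4316 × 2.068/100 ≈ 89.
Total lost output = 273 + 202 + 372 + 493 + 89 = 1429 billion.

$1,429 billion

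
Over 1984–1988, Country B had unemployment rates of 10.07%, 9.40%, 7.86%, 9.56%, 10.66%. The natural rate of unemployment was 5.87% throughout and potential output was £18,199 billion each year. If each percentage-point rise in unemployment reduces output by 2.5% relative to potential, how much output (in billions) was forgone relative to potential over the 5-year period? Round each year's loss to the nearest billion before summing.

Year 1984: gap = -2.5 × (10.07 - 5.87) = -10.5%, loss ≈ 18199 × 10.5/100 ≈ 1911.
Year 1985: gap = -2.5 × (9.4 - 5.87) = -8.825%, loss ≈ 18199 × 8.825/100 ≈ 1606.
Year 1986: gap = -2.5 × (7.86 - 5.87) = -4.975%, loss ≈ 18199 × 4.975/100 ≈ 905.
Year 1987: gap = -2.5 × (9.56 - 5.87) = -9.225%, loss ≈ 18199 × 9.225/100 ≈ 1679.
Year 1988: gap = -2.5 × (10.66 - 5.87) = -11.975%, loss ≈ 18199 × 11.975/100 ≈ 2179.
Total lost output = 1911 + 1606 + 905 + 1679 + 2179 = 8280 billion.

£8,280 billion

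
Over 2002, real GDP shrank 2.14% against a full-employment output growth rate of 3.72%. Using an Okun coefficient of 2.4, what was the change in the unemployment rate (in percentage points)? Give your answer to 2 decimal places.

Growth-rate Okun's law: g_Y = g_Y* - β × Δu, so Δu = (g_Y* - g_Y)/β.
Δu = (3.72 + 2.14)/2.4 = 5.86/2.4 = 2.44 percentage points.

2.44 percentage points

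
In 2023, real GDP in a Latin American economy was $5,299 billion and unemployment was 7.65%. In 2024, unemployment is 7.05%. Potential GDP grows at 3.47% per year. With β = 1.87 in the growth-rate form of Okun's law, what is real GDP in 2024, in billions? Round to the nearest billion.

Δu = 7.05 - 7.65 = -0.6 points.
Okun's law (growth form): g_Y = g_Y* - β × Δu = 3.47 - 1.87 × (-0.60) = 3.47 + 1.122 = 4.592%.
Real GDP in the next year = 5299 × (1 + 4.592/100) = 5299 × 1.04592 ≈ 5542 billion.

$5,542 billion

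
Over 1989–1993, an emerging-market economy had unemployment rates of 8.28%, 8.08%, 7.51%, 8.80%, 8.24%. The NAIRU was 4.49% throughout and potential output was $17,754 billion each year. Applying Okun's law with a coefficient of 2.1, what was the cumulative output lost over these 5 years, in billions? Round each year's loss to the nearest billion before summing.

Year 1989: gap = -2.1 × (8.28 - 4.49) = -7.959%, loss ≈ 17754 × 7.959/100 ≈ 1413.
Year 1990: gap = -2.1 × (8.08 - 4.49) = -7.539%, loss ≈ 17754 × 7.539/100 ≈ 1338.
Year 1991: gap = -2.1 × (7.51 - 4.49) = -6.342%, loss ≈ 17754 × 6.342/100 ≈ 1126.
Year 1992: gap = -2.1 × (8.8 - 4.49) = -9.051%, loss ≈ 17754 × 9.051/100 ≈ 1607.
Year 1993: gap = -2.1 × (8.24 - 4.49) = -7.875%, loss ≈ 17754 × 7.875/100 ≈ 1398.
Total lost output = 1413 + 1338 + 1126 + 1607 + 1398 = 6882 billion.

$6,882 billion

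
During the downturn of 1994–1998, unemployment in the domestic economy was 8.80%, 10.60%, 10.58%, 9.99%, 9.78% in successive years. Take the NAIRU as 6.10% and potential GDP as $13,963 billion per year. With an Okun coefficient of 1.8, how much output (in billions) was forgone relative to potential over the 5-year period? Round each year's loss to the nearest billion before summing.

Year 1994: gap = -1.8 × (8.8 - 6.1) = -4.86%, loss ≈ 13963 × 4.86/100 ≈ 679.
Year 1995: gap = -1.8 × (10.6 - 6.1) = -8.1%, loss ≈ 13963 × 8.1/100 ≈ 1131.
Year 1996: gap = -1.8 × (10.58 - 6.1) = -8.064%, loss ≈ 13963 × 8.064/100 ≈ 1126.
Year 1997: gap = -1.8 × (9.99 - 6.1) = -7.002%, loss ≈ 13963 × 7.002/100 ≈ 978.
Year 1998: gap = -1.8 × (9.78 - 6.1) = -6.624%, loss ≈ 13963 × 6.624/100 ≈ 925.
Total lost output = 679 + 1131 + 1126 + 978 + 925 = 4839 billion.

$4,839 billion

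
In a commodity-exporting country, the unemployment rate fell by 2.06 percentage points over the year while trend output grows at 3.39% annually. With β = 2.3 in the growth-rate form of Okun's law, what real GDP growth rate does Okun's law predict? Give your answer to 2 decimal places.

8.13%

Growth-rate Okun's law: g_Y = g_Y* - β × Δu.
g_Y = 3.39 - 2.3 × (-2.06) = 3.39 + 4.738 = 8.128%, i.e. 8.13% to 2 d.p.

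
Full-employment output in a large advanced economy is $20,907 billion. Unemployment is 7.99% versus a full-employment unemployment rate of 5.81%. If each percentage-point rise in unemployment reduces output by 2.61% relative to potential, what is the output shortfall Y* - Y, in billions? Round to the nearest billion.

Output gap = -2.61 × (7.99 - 5.81) = -2.61 × 2.18 = -5.6898%.
Actual GDP ≈ 20907 × 0.943102 ≈ 19717 billion, so the shortfall is 20907 - 19717 = 1190 billion.

$1,190 billion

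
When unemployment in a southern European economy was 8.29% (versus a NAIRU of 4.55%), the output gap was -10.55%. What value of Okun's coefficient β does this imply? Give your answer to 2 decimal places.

β ≈ 2.82

Okun's law: output gap = -β × (u - u*).
-10.55 = -β × (8.29 - 4.55) = -β × 3.74, so β = 10.55/3.74 = 2.82.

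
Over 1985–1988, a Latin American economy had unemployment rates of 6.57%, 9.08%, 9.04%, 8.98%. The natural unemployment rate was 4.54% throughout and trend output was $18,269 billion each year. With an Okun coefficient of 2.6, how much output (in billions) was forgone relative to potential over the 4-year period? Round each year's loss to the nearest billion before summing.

Year 1985: gap = -2.6 × (6.57 - 4.54) = -5.278%, loss ≈ 18269 × 5.278/100 ≈ 964.
Year 1986: gap = -2.6 × (9.08 - 4.54) = -11.804%, loss ≈ 18269 × 11.804/100 ≈ 2156.
Year 1987: gap = -2.6 × (9.04 - 4.54) = -11.7%, loss ≈ 18269 × 11.7/100 ≈ 2137.
Year 1988: gap = -2.6 × (8.98 - 4.54) = -11.544%, loss ≈ 18269 × 11.544/100 ≈ 2109.
Total lost output = 964 + 2156 + 2137 + 2109 = 7366 billion.

$7,366 billion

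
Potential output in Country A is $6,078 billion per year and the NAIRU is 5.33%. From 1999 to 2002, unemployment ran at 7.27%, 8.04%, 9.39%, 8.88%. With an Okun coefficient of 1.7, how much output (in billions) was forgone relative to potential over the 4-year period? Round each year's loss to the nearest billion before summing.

$1,267 billion

Year 1999: gap = -1.7 × (7.27 - 5.33) = -3.298%, loss ≈ 6078 × 3.298/100 ≈ 200.
Year 2000: gap = -1.7 × (8.04 - 5.33) = -4.607%, loss ≈ 6078 × 4.607/100 ≈ 280.
Year 2001: gap = -1.7 × (9.39 - 5.33) = -6.902%, loss ≈ 6078 × 6.902/100 ≈ 420.
Year 2002: gap = -1.7 × (8.88 - 5.33) = -6.035%, loss ≈ 6078 × 6.035/100 ≈ 367.
Total lost output = 200 + 280 + 420 + 367 = 1267 billion.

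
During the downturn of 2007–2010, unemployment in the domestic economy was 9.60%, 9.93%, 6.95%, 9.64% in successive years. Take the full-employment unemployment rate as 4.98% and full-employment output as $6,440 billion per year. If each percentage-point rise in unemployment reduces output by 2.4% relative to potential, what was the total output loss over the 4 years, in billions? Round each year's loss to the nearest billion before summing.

$2,503 billion

Year 2007: gap = -2.4 × (9.6 - 4.98) = -11.088%, loss ≈ 6440 × 11.088/100 ≈ 714.
Year 2008: gap = -2.4 × (9.93 - 4.98) = -11.88%, loss ≈ 6440 × 11.88/100 ≈ 765.
Year 2009: gap = -2.4 × (6.95 - 4.98) = -4.728%, loss ≈ 6440 × 4.728/100 ≈ 304.
Year 2010: gap = -2.4 × (9.64 - 4.98) = -11.184%, loss ≈ 6440 × 11.184/100 ≈ 720.
Total lost output = 714 + 765 + 304 + 720 = 2503 billion.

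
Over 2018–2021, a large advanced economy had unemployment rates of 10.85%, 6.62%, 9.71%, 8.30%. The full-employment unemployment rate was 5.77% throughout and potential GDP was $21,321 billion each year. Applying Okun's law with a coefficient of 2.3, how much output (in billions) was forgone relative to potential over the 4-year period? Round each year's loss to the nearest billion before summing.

Year 2018: gap = -2.3 × (10.85 - 5.77) = -11.684%, loss ≈ 21321 × 11.684/100 ≈ 2491.
Year 2019: gap = -2.3 × (6.62 - 5.77) = -1.955%, loss ≈ 21321 × 1.955/100 ≈ 417.
Year 2020: gap = -2.3 × (9.71 - 5.77) = -9.062%, loss ≈ 21321 × 9.062/100 ≈ 1932.
Year 2021: gap = -2.3 × (8.3 - 5.77) = -5.819%, loss ≈ 21321 × 5.819/100 ≈ 1241.
Total lost output = 2491 + 417 + 1932 + 1241 = 6081 billion.

$6,081 billion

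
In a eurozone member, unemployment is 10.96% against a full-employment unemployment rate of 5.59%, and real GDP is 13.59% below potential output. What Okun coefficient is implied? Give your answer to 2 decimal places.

β ≈ 2.53

Okun's law: output gap = -β × (u - u*).
-13.59 = -β × (10.96 - 5.59) = -β × 5.37, so β = 13.59/5.37 = 2.53.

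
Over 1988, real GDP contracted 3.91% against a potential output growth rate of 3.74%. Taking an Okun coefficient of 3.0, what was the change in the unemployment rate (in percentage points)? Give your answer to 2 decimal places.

2.55 percentage points

Growth-rate Okun's law: g_Y = g_Y* - β × Δu, so Δu = (g_Y* - g_Y)/β.
Δu = (3.74 + 3.91)/3.0 = 7.65/3.0 = 2.55 percentage points.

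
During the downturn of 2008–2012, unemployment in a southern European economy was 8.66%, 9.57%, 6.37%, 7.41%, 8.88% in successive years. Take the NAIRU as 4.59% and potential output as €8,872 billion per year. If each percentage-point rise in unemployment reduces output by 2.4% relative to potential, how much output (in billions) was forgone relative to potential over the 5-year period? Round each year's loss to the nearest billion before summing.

Year 2008: gap = -2.4 × (8.66 - 4.59) = -9.768%, loss ≈ 8872 × 9.768/100 ≈ 867.
Year 2009: gap = -2.4 × (9.57 - 4.59) = -11.952%, loss ≈ 8872 × 11.952/100 ≈ 1060.
Year 2010: gap = -2.4 × (6.37 - 4.59) = -4.272%, loss ≈ 8872 × 4.272/100 ≈ 379.
Year 2011: gap = -2.4 × (7.41 - 4.59) = -6.768%, loss ≈ 8872 × 6.768/100 ≈ 600.
Year 2012: gap = -2.4 × (8.88 - 4.59) = -10.296%, loss ≈ 8872 × 10.296/100 ≈ 913.
Total lost output = 867 + 1060 + 379 + 600 + 913 = 3819 billion.

€3,819 billion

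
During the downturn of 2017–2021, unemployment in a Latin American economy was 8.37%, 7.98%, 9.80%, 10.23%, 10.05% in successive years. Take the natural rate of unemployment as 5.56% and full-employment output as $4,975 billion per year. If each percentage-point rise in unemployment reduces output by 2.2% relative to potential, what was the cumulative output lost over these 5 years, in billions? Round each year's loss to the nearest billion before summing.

$2,039 billion

Year 2017: gap = -2.2 × (8.37 - 5.56) = -6.182%, loss ≈ 4975 × 6.182/100 ≈ 308.
Year 2018: gap = -2.2 × (7.98 - 5.56) = -5.324%, loss ≈ 4975 × 5.324/100 ≈ 265.
Year 2019: gap = -2.2 × (9.8 - 5.56) = -9.328%, loss ≈ 4975 × 9.328/100 ≈ 464.
Year 2020: gap = -2.2 × (10.23 - 5.56) = -10.274%, loss ≈ 4975 × 10.274/100 ≈ 511.
Year 2021: gap = -2.2 × (10.05 - 5.56) = -9.878%, loss ≈ 4975 × 9.878/100 ≈ 491.
Total lost output = 308 + 265 + 464 + 511 + 491 = 2039 billion.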